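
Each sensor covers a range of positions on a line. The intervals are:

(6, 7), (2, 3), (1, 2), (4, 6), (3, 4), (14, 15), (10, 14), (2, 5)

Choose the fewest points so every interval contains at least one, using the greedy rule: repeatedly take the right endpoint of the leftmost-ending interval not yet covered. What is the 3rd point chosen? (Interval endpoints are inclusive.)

Sort by right endpoint; whenever an interval is uncovered, place a point at its right end.
By right end: [1,2]  [2,3]  [3,4]  [2,5]  [4,6]  [6,7]  [10,14]  [14,15]
[1,2] uncovered → point at 2; [3,4] uncovered → point at 4; [6,7] uncovered → point at 7; [10,14] uncovered → point at 14.
Points: 2, 4, 7, 14 (4 total).

7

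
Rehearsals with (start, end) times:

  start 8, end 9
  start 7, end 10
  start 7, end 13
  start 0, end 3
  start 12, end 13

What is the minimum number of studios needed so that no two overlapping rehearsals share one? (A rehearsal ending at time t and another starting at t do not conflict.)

3

starts: [0, 7, 7, 8, 12]
ends:   [3, 9, 10, 13, 13]
s0→1 e3→0 s7→1 s7→2 s8→3  — peak 3.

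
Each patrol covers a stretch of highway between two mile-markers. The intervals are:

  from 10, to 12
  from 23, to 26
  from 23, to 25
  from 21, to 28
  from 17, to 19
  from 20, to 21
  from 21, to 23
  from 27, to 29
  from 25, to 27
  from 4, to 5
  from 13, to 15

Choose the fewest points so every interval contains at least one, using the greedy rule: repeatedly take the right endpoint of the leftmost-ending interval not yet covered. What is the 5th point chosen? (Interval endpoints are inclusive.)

21

Process intervals by earliest right end; each time one isn't hit yet, stab at its right endpoint.
Sorted: [4,5] [10,12] [13,15] [17,19] [20,21] [21,23] [23,25] [23,26] [25,27] [21,28] [27,29]
{[4,5]} hit by 5; {[10,12]} hit by 12; {[13,15]} hit by 15; {[17,19]} hit by 19; {[20,21],[21,23]} hit by 21; {[23,25],[23,26],[25,27],[21,28]} hit by 25; {[27,29]} hit by 29.
Points: 5, 12, 15, 19, 21, 25, 29 (7 total).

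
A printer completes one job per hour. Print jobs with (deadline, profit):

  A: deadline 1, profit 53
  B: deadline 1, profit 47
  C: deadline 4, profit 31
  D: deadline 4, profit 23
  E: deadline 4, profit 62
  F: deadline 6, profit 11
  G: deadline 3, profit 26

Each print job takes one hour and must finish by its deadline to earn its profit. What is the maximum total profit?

By profit: E(d4,62), A(d1,53), B(d1,47), C(d4,31), G(d3,26), D(d4,23), F(d6,11)
E→slot 4; A→slot 1; B skipped; C→slot 3; G→slot 2; D skipped; F→slot 6.
Profit = 53 + 26 + 31 + 62 + 11 = 183

183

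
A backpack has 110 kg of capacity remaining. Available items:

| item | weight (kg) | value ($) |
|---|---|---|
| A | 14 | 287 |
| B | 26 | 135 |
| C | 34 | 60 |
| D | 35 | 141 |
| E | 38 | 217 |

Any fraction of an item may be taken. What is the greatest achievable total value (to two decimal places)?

767.91

Order: A (287/14=20.50) > E (217/38=5.71) > B (135/26=5.19) > D (141/35=4.03) > C (60/34=1.76)
Fill: take A (14 @ 287) → take E (38 @ 217) → take B (26 @ 135) → take 32/35 of D → 128.91; 110/110 used.
Total value = 767.91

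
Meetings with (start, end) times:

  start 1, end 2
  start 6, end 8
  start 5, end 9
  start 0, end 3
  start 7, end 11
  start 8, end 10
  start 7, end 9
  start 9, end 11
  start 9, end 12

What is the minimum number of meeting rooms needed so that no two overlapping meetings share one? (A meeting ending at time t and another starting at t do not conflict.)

4

Count concurrent intervals with a sweep; the peak is the room count.
starts: [0, 1, 5, 6, 7, 7, 8, 9, 9]
ends:   [2, 3, 8, 9, 9, 10, 11, 11, 12]
s0→1 s1→2 e2→1 e3→0 s5→1 s6→2 s7→3 s7→4  — peak 4.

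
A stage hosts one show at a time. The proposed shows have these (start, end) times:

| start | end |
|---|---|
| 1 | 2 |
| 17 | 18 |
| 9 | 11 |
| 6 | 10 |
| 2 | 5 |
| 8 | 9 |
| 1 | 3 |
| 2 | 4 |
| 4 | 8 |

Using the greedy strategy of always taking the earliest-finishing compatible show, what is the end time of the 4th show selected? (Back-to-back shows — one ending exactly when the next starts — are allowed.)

Sorted by end: (1,2)  (1,3)  (2,4)  (2,5)  (4,8)  (8,9)  (6,10)  (9,11)  (17,18)
take (1,2); take (2,4); take (4,8); take (8,9); skip (6,10); take (9,11); take (17,18).
Selected: (1,2) (2,4) (4,8) (8,9) (9,11) (17,18)

9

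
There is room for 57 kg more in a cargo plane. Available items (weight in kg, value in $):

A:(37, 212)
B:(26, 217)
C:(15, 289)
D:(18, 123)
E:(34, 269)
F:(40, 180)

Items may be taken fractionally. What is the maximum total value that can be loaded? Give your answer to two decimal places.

Sort by value per unit weight and fill in that order.
Order: C (289/15=19.27) > B (217/26=8.35) > E (269/34=7.91) > D (123/18=6.83) > A (212/37=5.73) > F (180/40=4.50)
Fill: take C (15 @ 289) → take B (26 @ 217) → take 16/34 of E → 126.59; 57/57 used.
Total value = 632.59

632.59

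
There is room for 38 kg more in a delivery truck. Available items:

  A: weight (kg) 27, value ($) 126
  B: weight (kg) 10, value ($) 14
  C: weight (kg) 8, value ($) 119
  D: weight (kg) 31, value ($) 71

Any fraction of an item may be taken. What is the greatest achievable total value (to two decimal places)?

251.87

Greedy by value/weight ratio, highest first.
Order: C (119/8=14.88) > A (126/27=4.67) > D (71/31=2.29) > B (14/10=1.40)
Fill: take C (8 @ 119) → take A (27 @ 126) → take 3/31 of D → 6.87; 38/38 used.
Total value = 251.87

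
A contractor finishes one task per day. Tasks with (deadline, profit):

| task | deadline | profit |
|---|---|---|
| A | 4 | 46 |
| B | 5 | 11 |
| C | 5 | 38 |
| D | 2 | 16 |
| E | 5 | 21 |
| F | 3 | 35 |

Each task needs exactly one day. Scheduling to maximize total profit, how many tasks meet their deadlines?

Take jobs in profit order; each goes to the latest open slot no later than its deadline.
Profit order: A=46 C=38 F=35 E=21 D=16 B=11
Assign: A→slot 4, C→slot 5, F→slot 3, E→slot 2, D→slot 1, B skipped.
Slots: [1:D] [2:E] [3:F] [4:A] [5:C]
5 of 6 scheduled.

5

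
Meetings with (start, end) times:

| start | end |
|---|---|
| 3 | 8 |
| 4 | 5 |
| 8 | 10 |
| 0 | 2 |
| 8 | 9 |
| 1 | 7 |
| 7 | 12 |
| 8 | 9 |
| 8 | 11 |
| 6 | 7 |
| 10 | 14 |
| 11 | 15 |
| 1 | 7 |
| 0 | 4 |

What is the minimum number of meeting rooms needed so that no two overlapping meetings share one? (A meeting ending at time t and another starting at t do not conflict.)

5

Count concurrent intervals with a sweep; the peak is the room count.
starts: [0, 0, 1, 1, 3, 4, 6, 7, 8, 8, 8, 8, 10, 11]
ends:   [2, 4, 5, 7, 7, 7, 8, 9, 9, 10, 11, 12, 14, 15]
s0→1 s0→2 s1→3 s1→4 e2→3 s3→4 e4→3 s4→4 e5→3 s6→4 e7→3 e7→2 e7→1 s7→2 e8→1 s8→2 s8→3 s8→4 s8→5  — peak 5.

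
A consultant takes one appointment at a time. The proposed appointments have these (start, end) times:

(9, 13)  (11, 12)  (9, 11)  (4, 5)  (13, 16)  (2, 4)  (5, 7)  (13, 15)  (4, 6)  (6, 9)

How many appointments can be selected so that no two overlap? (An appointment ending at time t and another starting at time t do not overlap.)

6

Sort by end time and greedily take each interval whose start is ≥ the last chosen end.
By end time: (2,4), (4,5), (4,6), (5,7), (6,9), (9,11), (11,12), (9,13), (13,15), (13,16).
Pick (2,4); next start ≥ 4 → (4,5); next start ≥ 5 → (5,7); next start ≥ 7 → (9,11); next start ≥ 11 → (11,12); next start ≥ 12 → (13,15).
Selected 6 appointments.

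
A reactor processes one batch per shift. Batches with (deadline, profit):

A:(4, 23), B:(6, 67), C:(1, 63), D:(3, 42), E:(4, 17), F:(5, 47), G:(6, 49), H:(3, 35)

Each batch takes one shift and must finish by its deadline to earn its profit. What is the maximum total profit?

303

By profit: B(d6,67), C(d1,63), G(d6,49), F(d5,47), D(d3,42), H(d3,35), A(d4,23), E(d4,17)
B→slot 6; C→slot 1; G→slot 5; F→slot 4; D→slot 3; H→slot 2; A skipped; E skipped.
Profit = 63 + 35 + 42 + 47 + 49 + 67 = 303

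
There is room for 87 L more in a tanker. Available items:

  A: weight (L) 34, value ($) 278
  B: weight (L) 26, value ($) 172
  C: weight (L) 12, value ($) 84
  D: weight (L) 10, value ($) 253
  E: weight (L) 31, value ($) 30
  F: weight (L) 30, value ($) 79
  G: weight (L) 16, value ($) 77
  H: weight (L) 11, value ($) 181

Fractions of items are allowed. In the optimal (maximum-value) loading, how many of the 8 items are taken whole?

Order: D (253/10=25.30) > H (181/11=16.45) > A (278/34=8.18) > C (84/12=7.00) > B (172/26=6.62) > G (77/16=4.81) > F (79/30=2.63) > E (30/31=0.97)
Fill: take D (10 @ 253) → take H (11 @ 181) → take A (34 @ 278) → take C (12 @ 84) → take 20/26 of B → 132.31; 87/87 used.
4 item(s) taken whole; one partial (take 20/26 of B).

4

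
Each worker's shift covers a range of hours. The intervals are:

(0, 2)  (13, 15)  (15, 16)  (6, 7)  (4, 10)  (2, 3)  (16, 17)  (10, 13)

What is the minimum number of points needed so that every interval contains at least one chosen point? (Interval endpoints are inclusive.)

4

Sorted: [0,2] [2,3] [6,7] [4,10] [10,13] [13,15] [15,16] [16,17]
{[0,2],[2,3]} hit by 2; {[6,7],[4,10]} hit by 7; {[10,13],[13,15]} hit by 13; {[15,16],[16,17]} hit by 16.
Points: 2, 7, 13, 16 (4 total).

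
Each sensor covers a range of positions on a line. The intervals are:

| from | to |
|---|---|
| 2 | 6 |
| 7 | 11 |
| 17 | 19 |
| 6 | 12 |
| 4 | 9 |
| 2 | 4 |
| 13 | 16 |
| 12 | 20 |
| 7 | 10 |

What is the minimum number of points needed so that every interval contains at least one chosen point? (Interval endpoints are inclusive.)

Sorted: [2,4] [2,6] [4,9] [7,10] [7,11] [6,12] [13,16] [17,19] [12,20]
{[2,4],[2,6],[4,9]} hit by 4; {[7,10],[7,11],[6,12]} hit by 10; {[13,16]} hit by 16; {[17,19],[12,20]} hit by 19.
Points: 4, 10, 16, 19 (4 total).

4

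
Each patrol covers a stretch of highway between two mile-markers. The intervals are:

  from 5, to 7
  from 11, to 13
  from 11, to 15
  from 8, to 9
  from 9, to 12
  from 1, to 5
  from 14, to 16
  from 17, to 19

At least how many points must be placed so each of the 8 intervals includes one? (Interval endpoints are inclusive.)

Sort by right endpoint; whenever an interval is uncovered, place a point at its right end.
By right end: [1,5]  [5,7]  [8,9]  [9,12]  [11,13]  [11,15]  [14,16]  [17,19]
[1,5] uncovered → point at 5; [8,9] uncovered → point at 9; [11,13] uncovered → point at 13; [14,16] uncovered → point at 16; [17,19] uncovered → point at 19.
Points: 5, 9, 13, 16, 19 (5 total).

5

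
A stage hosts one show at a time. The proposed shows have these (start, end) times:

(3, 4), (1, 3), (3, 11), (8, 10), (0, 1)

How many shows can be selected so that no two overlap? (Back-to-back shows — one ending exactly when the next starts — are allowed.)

4

Sort by end time and greedily take each interval whose start is ≥ the last chosen end.
By end time: (0,1), (1,3), (3,4), (8,10), (3,11).
Pick (0,1); next start ≥ 1 → (1,3); next start ≥ 3 → (3,4); next start ≥ 4 → (8,10).
Selected 4 shows.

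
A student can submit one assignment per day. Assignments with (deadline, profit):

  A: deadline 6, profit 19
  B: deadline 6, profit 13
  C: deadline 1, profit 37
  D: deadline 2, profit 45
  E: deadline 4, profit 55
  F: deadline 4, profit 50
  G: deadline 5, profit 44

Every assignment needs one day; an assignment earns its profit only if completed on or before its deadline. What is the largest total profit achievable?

250

Sort by profit descending; place each in the latest free slot ≤ its deadline.
By profit: E(d4,55), F(d4,50), D(d2,45), G(d5,44), C(d1,37), A(d6,19), B(d6,13)
E→slot 4; F→slot 3; D→slot 2; G→slot 5; C→slot 1; A→slot 6; B skipped.
Profit = 37 + 45 + 50 + 55 + 44 + 19 = 250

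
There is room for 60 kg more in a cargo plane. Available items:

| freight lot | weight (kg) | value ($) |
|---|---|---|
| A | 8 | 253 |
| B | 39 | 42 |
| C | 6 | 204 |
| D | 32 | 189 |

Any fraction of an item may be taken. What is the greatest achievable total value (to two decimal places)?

Order: C (204/6=34.00) > A (253/8=31.62) > D (189/32=5.91) > B (42/39=1.08)
Fill: take C (6 @ 204) → take A (8 @ 253) → take D (32 @ 189) → take 14/39 of B → 15.08; 60/60 used.
Total value = 661.08

661.08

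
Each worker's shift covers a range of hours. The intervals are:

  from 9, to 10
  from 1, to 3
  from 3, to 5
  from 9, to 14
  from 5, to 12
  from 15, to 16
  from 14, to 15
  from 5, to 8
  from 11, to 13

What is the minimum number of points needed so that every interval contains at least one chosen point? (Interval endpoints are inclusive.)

5

By right end: [1,3]  [3,5]  [5,8]  [9,10]  [5,12]  [11,13]  [9,14]  [14,15]  [15,16]
[1,3] uncovered → point at 3; [5,8] uncovered → point at 8; [9,10] uncovered → point at 10; [11,13] uncovered → point at 13; [14,15] uncovered → point at 15.
Points: 3, 8, 10, 13, 15 (5 total).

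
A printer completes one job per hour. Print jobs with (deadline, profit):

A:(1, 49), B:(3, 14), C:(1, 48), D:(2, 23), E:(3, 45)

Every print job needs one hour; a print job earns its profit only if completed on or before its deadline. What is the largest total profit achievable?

117

Take jobs in profit order; each goes to the latest open slot no later than its deadline.
By profit: A(d1,49), C(d1,48), E(d3,45), D(d2,23), B(d3,14)
A→slot 1; C skipped; E→slot 3; D→slot 2; B skipped.
Profit = 49 + 23 + 45 = 117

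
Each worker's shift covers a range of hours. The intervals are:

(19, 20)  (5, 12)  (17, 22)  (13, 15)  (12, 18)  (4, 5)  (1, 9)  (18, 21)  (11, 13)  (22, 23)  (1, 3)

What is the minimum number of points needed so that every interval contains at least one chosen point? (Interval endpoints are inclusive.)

Sort by right endpoint; whenever an interval is uncovered, place a point at its right end.
Sorted: [1,3] [4,5] [1,9] [5,12] [11,13] [13,15] [12,18] [19,20] [18,21] [17,22] [22,23]
{[1,3]} hit by 3; {[4,5],[1,9],[5,12]} hit by 5; {[11,13],[13,15],[12,18]} hit by 13; {[19,20],[18,21],[17,22]} hit by 20; {[22,23]} hit by 23.
Points: 3, 5, 13, 20, 23 (5 total).

5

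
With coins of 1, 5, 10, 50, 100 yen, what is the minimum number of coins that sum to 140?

5

Greedy: take as many of the largest coin as possible, then repeat with the remainder.
140 − 1×100→40 − 4×10→0
Total coins = 1 + 4 = 5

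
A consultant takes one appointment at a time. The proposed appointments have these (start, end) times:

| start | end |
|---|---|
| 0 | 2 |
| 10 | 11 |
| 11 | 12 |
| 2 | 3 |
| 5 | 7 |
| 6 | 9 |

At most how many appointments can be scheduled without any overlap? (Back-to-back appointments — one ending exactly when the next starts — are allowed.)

5

Greedy by earliest finish: after sorting by end time, pick each interval compatible with the last pick.
Sorted by end: (0,2)  (2,3)  (5,7)  (6,9)  (10,11)  (11,12)
take (0,2); take (2,3); take (5,7); take (10,11); take (11,12).
Selected 5 appointments.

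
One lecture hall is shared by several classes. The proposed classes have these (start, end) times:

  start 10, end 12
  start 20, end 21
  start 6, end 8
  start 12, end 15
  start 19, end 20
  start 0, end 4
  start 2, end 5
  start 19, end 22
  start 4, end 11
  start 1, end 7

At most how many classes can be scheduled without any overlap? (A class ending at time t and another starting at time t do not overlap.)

6

Greedy by earliest finish: after sorting by end time, pick each interval compatible with the last pick.
Sorted by end: (0,4)  (2,5)  (1,7)  (6,8)  (4,11)  (10,12)  (12,15)  (19,20)  (20,21)  (19,22)
take (0,4); skip (2,5); take (6,8); take (10,12); take (12,15); take (19,20); take (20,21).
Selected 6 classes.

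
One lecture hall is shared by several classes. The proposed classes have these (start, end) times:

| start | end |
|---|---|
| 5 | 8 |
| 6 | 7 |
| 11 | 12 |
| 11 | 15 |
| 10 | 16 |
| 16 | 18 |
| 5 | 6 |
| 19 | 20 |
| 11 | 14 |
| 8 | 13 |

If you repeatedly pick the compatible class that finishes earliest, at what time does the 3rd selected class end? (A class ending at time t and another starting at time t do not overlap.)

12

Sort by end time and greedily take each interval whose start is ≥ the last chosen end.
By end time: (5,6), (6,7), (5,8), (11,12), (8,13), (11,14), (11,15), (10,16), (16,18), (19,20).
Pick (5,6); next start ≥ 6 → (6,7); next start ≥ 7 → (11,12); next start ≥ 12 → (16,18); next start ≥ 18 → (19,20).
Selected: (5,6) (6,7) (11,12) (16,18) (19,20)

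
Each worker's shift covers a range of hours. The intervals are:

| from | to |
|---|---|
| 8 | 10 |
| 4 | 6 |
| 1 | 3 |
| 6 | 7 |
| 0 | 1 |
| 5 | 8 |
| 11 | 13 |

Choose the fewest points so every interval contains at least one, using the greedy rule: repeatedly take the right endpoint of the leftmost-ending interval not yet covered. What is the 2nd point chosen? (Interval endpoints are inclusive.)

6

Sorted: [0,1] [1,3] [4,6] [6,7] [5,8] [8,10] [11,13]
{[0,1],[1,3]} hit by 1; {[4,6],[6,7],[5,8]} hit by 6; {[8,10]} hit by 10; {[11,13]} hit by 13.
Points: 1, 6, 10, 13 (4 total).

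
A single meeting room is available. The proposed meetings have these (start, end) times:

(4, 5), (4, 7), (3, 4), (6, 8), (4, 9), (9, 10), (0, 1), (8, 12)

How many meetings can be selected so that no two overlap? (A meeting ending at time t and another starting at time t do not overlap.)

Greedy by earliest finish: after sorting by end time, pick each interval compatible with the last pick.
By end time: (0,1), (3,4), (4,5), (4,7), (6,8), (4,9), (9,10), (8,12).
Pick (0,1); next start ≥ 1 → (3,4); next start ≥ 4 → (4,5); next start ≥ 5 → (6,8); next start ≥ 8 → (9,10).
Selected 5 meetings.

5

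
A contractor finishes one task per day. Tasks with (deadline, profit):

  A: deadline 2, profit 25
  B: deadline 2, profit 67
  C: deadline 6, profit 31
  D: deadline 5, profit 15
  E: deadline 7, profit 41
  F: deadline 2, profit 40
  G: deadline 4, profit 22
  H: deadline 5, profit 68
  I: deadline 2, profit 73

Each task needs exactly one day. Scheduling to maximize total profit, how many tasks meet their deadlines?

7

Take jobs in profit order; each goes to the latest open slot no later than its deadline.
By profit: I(d2,73), H(d5,68), B(d2,67), E(d7,41), F(d2,40), C(d6,31), A(d2,25), G(d4,22), D(d5,15)
I→slot 2; H→slot 5; B→slot 1; E→slot 7; F skipped; C→slot 6; A skipped; G→slot 4; D→slot 3.
7 of 9 scheduled.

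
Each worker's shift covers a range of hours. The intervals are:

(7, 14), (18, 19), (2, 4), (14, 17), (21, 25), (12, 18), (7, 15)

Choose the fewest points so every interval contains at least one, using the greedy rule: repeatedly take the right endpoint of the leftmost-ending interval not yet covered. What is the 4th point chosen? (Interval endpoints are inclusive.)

Process intervals by earliest right end; each time one isn't hit yet, stab at its right endpoint.
Sorted: [2,4] [7,14] [7,15] [14,17] [12,18] [18,19] [21,25]
{[2,4]} hit by 4; {[7,14],[7,15],[14,17],[12,18]} hit by 14; {[18,19]} hit by 19; {[21,25]} hit by 25.
Points: 4, 14, 19, 25 (4 total).

25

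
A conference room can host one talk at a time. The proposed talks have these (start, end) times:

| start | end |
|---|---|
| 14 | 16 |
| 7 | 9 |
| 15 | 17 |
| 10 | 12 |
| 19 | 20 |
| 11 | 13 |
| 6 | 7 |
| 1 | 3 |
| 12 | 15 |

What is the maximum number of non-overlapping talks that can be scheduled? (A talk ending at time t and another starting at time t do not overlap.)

Sorted by end: (1,3)  (6,7)  (7,9)  (10,12)  (11,13)  (12,15)  (14,16)  (15,17)  (19,20)
take (1,3); take (6,7); take (7,9); take (10,12); take (12,15); take (15,17); take (19,20).
Selected 7 talks.

7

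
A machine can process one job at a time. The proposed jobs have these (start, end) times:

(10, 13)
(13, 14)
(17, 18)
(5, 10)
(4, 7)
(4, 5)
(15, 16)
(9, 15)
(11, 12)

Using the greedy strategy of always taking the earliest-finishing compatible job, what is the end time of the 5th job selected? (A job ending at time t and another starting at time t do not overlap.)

Sort by end time and greedily take each interval whose start is ≥ the last chosen end.
Sorted by end: (4,5)  (4,7)  (5,10)  (11,12)  (10,13)  (13,14)  (9,15)  (15,16)  (17,18)
take (4,5); skip (4,7); take (5,10); take (11,12); take (13,14); skip (9,15); take (15,16); take (17,18).
Selected: (4,5) (5,10) (11,12) (13,14) (15,16) (17,18)

16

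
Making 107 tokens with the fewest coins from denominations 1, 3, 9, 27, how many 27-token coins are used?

3

Use the largest denomination that fits, subtract, and repeat.
107 − 3×27→26 − 2×9→8 − 2×3→2 − 2×1→0
Count of 27: 3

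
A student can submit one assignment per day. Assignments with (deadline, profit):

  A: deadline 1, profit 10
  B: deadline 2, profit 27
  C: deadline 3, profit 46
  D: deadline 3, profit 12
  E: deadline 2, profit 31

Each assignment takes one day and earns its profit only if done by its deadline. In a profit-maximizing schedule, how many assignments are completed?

3

Take jobs in profit order; each goes to the latest open slot no later than its deadline.
Profit order: C=46 E=31 B=27 D=12 A=10
Assign: C→slot 3, E→slot 2, B→slot 1, D skipped, A skipped.
Slots: [1:B] [2:E] [3:C]
3 of 5 scheduled.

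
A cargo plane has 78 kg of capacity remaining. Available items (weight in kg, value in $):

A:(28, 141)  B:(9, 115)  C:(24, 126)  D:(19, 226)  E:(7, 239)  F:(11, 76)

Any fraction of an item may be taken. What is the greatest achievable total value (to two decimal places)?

822.29

Greedy by value/weight ratio, highest first.
Ratios (sorted): E 34.14, B 12.78, D 11.89, F 6.91, C 5.25, A 5.04
take E (7 @ 239); take B (9 @ 115); take D (19 @ 226); take F (11 @ 76); take C (24 @ 126); take 8/28 of A → 40.29. Capacity used 78/78.
Total value = 822.29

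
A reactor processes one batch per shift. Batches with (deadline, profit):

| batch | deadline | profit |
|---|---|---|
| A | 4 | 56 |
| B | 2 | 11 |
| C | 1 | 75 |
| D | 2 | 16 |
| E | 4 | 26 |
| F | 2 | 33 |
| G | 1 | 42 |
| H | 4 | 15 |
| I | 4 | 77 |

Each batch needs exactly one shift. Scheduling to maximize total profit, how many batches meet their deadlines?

Sort by profit descending; place each in the latest free slot ≤ its deadline.
By profit: I(d4,77), C(d1,75), A(d4,56), G(d1,42), F(d2,33), E(d4,26), D(d2,16), H(d4,15), B(d2,11)
I→slot 4; C→slot 1; A→slot 3; G skipped; F→slot 2; E skipped; D skipped; H skipped; B skipped.
4 of 9 scheduled.

4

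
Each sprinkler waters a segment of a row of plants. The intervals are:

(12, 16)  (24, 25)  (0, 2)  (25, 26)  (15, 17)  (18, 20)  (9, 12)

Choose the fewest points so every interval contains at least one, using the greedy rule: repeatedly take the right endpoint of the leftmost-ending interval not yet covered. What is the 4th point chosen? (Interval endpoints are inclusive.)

Sorted: [0,2] [9,12] [12,16] [15,17] [18,20] [24,25] [25,26]
{[0,2]} hit by 2; {[9,12],[12,16]} hit by 12; {[15,17]} hit by 17; {[18,20]} hit by 20; {[24,25],[25,26]} hit by 25.
Points: 2, 12, 17, 20, 25 (5 total).

20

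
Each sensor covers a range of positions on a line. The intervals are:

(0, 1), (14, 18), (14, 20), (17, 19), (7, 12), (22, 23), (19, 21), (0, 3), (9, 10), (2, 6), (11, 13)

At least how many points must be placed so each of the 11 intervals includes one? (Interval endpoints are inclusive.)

7

Sort by right endpoint; whenever an interval is uncovered, place a point at its right end.
Sorted: [0,1] [0,3] [2,6] [9,10] [7,12] [11,13] [14,18] [17,19] [14,20] [19,21] [22,23]
{[0,1],[0,3]} hit by 1; {[2,6]} hit by 6; {[9,10],[7,12]} hit by 10; {[11,13]} hit by 13; {[14,18],[17,19],[14,20]} hit by 18; {[19,21]} hit by 21; {[22,23]} hit by 23.
Points: 1, 6, 10, 13, 18, 21, 23 (7 total).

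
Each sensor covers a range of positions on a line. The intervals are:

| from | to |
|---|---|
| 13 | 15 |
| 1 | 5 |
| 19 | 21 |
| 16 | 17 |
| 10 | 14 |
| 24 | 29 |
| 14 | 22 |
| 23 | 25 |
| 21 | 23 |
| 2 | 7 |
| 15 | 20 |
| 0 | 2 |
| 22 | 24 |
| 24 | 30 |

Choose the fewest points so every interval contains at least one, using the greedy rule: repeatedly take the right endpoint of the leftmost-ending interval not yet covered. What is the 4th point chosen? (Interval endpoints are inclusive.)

Sorted: [0,2] [1,5] [2,7] [10,14] [13,15] [16,17] [15,20] [19,21] [14,22] [21,23] [22,24] [23,25] [24,29] [24,30]
{[0,2],[1,5],[2,7]} hit by 2; {[10,14],[13,15]} hit by 14; {[16,17],[15,20]} hit by 17; {[19,21],[14,22],[21,23]} hit by 21; {[22,24],[23,25],[24,29],[24,30]} hit by 24.
Points: 2, 14, 17, 21, 24 (5 total).

21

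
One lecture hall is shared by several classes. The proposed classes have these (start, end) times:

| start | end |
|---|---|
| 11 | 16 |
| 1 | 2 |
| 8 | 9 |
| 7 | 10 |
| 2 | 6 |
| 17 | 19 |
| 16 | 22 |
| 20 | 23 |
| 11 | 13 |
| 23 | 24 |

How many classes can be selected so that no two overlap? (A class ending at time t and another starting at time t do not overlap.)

7

Greedy by earliest finish: after sorting by end time, pick each interval compatible with the last pick.
Sorted by end: (1,2)  (2,6)  (8,9)  (7,10)  (11,13)  (11,16)  (17,19)  (16,22)  (20,23)  (23,24)
take (1,2); take (2,6); take (8,9); skip (7,10); take (11,13); skip (11,16); take (17,19); skip (16,22); take (20,23); take (23,24).
Selected 7 classes.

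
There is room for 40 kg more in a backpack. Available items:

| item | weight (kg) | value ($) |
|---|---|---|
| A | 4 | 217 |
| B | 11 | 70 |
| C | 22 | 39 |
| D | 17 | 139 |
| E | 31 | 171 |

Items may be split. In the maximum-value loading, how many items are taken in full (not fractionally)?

3

Greedy by value/weight ratio, highest first.
Order: A (217/4=54.25) > D (139/17=8.18) > B (70/11=6.36) > E (171/31=5.52) > C (39/22=1.77)
Fill: take A (4 @ 217) → take D (17 @ 139) → take B (11 @ 70) → take 8/31 of E → 44.13; 40/40 used.
3 item(s) taken whole; one partial (take 8/31 of E).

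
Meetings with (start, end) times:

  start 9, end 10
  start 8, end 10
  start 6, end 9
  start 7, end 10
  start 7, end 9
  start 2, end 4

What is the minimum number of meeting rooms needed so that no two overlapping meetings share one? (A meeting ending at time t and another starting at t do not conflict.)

4

Count concurrent intervals with a sweep; the peak is the room count.
Events (time:±→running): 2:+→1 4:-→0 6:+→1 7:+→2 7:+→3 8:+→4 … peak 4.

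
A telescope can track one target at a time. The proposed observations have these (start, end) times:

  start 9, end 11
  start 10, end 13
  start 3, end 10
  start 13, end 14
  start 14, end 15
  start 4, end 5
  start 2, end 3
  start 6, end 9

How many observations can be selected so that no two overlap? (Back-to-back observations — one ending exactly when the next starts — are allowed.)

By end time: (2,3), (4,5), (6,9), (3,10), (9,11), (10,13), (13,14), (14,15).
Pick (2,3); next start ≥ 3 → (4,5); next start ≥ 5 → (6,9); next start ≥ 9 → (9,11); next start ≥ 11 → (13,14); next start ≥ 14 → (14,15).
Selected 6 observations.

6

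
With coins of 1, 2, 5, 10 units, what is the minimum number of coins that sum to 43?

Use the largest denomination that fits, subtract, and repeat.
43 − 4×10→3 − 1×2→1 − 1×1→0
Total coins = 4 + 1 + 1 = 6

6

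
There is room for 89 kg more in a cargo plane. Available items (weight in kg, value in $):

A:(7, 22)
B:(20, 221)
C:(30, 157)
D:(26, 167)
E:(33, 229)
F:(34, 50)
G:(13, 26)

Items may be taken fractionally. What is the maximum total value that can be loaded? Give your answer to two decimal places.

Order: B (221/20=11.05) > E (229/33=6.94) > D (167/26=6.42) > C (157/30=5.23) > A (22/7=3.14) > G (26/13=2.00) > F (50/34=1.47)
Fill: take B (20 @ 221) → take E (33 @ 229) → take D (26 @ 167) → take 10/30 of C → 52.33; 89/89 used.
Total value = 669.33

669.33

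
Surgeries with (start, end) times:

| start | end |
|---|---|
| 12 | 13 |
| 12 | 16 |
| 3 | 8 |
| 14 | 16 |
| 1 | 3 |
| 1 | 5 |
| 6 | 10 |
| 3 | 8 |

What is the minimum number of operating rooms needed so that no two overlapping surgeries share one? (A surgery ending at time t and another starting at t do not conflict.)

3

Count concurrent intervals with a sweep; the peak is the room count.
starts: [1, 1, 3, 3, 6, 12, 12, 14]
ends:   [3, 5, 8, 8, 10, 13, 16, 16]
s1→1 s1→2 e3→1 s3→2 s3→3  — peak 3.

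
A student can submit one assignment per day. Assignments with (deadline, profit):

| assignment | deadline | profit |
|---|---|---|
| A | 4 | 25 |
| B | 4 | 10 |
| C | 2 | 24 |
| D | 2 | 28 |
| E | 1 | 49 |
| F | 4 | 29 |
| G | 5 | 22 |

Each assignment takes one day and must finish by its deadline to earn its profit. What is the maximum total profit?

153

Sort by profit descending; place each in the latest free slot ≤ its deadline.
By profit: E(d1,49), F(d4,29), D(d2,28), A(d4,25), C(d2,24), G(d5,22), B(d4,10)
E→slot 1; F→slot 4; D→slot 2; A→slot 3; C skipped; G→slot 5; B skipped.
Profit = 49 + 28 + 25 + 29 + 22 = 153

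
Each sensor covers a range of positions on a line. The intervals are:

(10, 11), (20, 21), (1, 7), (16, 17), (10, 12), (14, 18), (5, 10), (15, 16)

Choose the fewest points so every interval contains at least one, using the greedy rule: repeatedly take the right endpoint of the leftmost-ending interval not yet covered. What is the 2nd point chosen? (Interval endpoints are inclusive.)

11

By right end: [1,7]  [5,10]  [10,11]  [10,12]  [15,16]  [16,17]  [14,18]  [20,21]
[1,7] uncovered → point at 7; [10,11] uncovered → point at 11; [15,16] uncovered → point at 16; [20,21] uncovered → point at 21.
Points: 7, 11, 16, 21 (4 total).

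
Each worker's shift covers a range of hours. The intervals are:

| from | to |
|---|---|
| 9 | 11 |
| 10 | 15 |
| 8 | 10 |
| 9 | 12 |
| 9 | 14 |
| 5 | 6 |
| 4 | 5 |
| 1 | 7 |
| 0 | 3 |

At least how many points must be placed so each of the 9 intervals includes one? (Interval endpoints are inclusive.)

3

Sorted: [0,3] [4,5] [5,6] [1,7] [8,10] [9,11] [9,12] [9,14] [10,15]
{[0,3]} hit by 3; {[4,5],[5,6],[1,7]} hit by 5; {[8,10],[9,11],[9,12],[9,14],[10,15]} hit by 10.
Points: 3, 5, 10 (3 total).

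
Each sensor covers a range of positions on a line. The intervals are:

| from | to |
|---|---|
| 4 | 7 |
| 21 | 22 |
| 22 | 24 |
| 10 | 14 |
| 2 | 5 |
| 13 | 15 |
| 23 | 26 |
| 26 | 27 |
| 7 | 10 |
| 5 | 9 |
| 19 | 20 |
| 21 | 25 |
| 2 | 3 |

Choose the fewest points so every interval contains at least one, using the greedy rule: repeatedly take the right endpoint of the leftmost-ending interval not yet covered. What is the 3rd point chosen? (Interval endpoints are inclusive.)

14

Sorted: [2,3] [2,5] [4,7] [5,9] [7,10] [10,14] [13,15] [19,20] [21,22] [22,24] [21,25] [23,26] [26,27]
{[2,3],[2,5]} hit by 3; {[4,7],[5,9],[7,10]} hit by 7; {[10,14],[13,15]} hit by 14; {[19,20]} hit by 20; {[21,22],[22,24],[21,25]} hit by 22; {[23,26],[26,27]} hit by 26.
Points: 3, 7, 14, 20, 22, 26 (6 total).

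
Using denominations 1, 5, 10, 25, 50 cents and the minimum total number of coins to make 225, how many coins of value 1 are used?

0

225 = 4×50 + 1×25
Count of 1: 0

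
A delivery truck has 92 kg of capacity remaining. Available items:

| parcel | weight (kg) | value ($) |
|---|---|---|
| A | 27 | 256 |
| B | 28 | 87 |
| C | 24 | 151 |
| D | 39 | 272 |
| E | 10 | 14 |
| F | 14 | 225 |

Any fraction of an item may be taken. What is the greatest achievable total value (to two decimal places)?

Greedy by value/weight ratio, highest first.
Ratios (sorted): F 16.07, A 9.48, D 6.97, C 6.29, B 3.11, E 1.40
take F (14 @ 225); take A (27 @ 256); take D (39 @ 272); take 12/24 of C → 75.50. Capacity used 92/92.
Total value = 828.50

828.50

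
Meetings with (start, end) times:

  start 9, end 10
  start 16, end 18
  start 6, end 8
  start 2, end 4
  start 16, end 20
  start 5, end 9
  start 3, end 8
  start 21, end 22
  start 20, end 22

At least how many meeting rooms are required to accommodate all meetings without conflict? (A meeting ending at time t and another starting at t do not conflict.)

Count concurrent intervals with a sweep; the peak is the room count.
starts: [2, 3, 5, 6, 9, 16, 16, 20, 21]
ends:   [4, 8, 8, 9, 10, 18, 20, 22, 22]
s2→1 s3→2 e4→1 s5→2 s6→3  — peak 3.

3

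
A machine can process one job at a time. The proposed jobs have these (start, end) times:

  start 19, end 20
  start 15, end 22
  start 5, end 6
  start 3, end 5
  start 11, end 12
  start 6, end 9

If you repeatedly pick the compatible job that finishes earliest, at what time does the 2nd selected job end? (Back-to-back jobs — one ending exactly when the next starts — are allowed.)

Greedy by earliest finish: after sorting by end time, pick each interval compatible with the last pick.
Sorted by end: (3,5)  (5,6)  (6,9)  (11,12)  (19,20)  (15,22)
take (3,5); take (5,6); take (6,9); take (11,12); take (19,20); skip (15,22).
Selected: (3,5) (5,6) (6,9) (11,12) (19,20)

6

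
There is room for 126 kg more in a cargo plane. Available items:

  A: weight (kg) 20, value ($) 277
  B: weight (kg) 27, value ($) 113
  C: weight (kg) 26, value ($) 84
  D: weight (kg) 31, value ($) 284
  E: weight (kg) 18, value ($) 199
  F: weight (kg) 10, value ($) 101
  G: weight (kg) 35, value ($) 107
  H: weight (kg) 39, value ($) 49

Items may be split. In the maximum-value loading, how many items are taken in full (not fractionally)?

5

Greedy by value/weight ratio, highest first.
Order: A (277/20=13.85) > E (199/18=11.06) > F (101/10=10.10) > D (284/31=9.16) > B (113/27=4.19) > C (84/26=3.23) > G (107/35=3.06) > H (49/39=1.26)
Fill: take A (20 @ 277) → take E (18 @ 199) → take F (10 @ 101) → take D (31 @ 284) → take B (27 @ 113) → take 20/26 of C → 64.62; 126/126 used.
5 item(s) taken whole; one partial (take 20/26 of C).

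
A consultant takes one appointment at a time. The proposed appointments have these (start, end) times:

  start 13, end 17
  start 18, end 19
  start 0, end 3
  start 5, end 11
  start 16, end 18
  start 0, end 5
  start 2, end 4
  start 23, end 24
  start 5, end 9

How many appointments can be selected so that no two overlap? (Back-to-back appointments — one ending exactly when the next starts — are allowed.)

Greedy by earliest finish: after sorting by end time, pick each interval compatible with the last pick.
Sorted by end: (0,3)  (2,4)  (0,5)  (5,9)  (5,11)  (13,17)  (16,18)  (18,19)  (23,24)
take (0,3); take (5,9); skip (5,11); take (13,17); skip (16,18); take (18,19); take (23,24).
Selected 5 appointments.

5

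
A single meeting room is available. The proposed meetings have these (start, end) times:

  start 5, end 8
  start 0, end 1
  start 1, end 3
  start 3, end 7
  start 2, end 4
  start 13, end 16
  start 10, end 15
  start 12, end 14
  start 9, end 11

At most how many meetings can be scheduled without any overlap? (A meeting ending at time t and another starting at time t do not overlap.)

Greedy by earliest finish: after sorting by end time, pick each interval compatible with the last pick.
Sorted by end: (0,1)  (1,3)  (2,4)  (3,7)  (5,8)  (9,11)  (12,14)  (10,15)  (13,16)
take (0,1); take (1,3); take (3,7); skip (5,8); take (9,11); take (12,14).
Selected 5 meetings.

5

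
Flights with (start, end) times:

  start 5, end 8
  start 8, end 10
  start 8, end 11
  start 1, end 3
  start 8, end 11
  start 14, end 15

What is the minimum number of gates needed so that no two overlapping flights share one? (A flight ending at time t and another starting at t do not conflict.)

Count concurrent intervals with a sweep; the peak is the room count.
Events (time:±→running): 1:+→1 3:-→0 5:+→1 8:-→0 8:+→1 8:+→2 8:+→3 … peak 3.

3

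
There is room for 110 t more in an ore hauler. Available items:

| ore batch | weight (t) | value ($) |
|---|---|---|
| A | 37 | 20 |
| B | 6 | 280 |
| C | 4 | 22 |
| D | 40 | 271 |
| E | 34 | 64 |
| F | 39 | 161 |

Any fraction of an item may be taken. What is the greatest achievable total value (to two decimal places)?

773.53

Order: B (280/6=46.67) > D (271/40=6.78) > C (22/4=5.50) > F (161/39=4.13) > E (64/34=1.88) > A (20/37=0.54)
Fill: take B (6 @ 280) → take D (40 @ 271) → take C (4 @ 22) → take F (39 @ 161) → take 21/34 of E → 39.53; 110/110 used.
Total value = 773.53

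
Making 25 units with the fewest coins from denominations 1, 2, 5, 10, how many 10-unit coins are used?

25 = 2×10 + 1×5
Count of 10: 2

2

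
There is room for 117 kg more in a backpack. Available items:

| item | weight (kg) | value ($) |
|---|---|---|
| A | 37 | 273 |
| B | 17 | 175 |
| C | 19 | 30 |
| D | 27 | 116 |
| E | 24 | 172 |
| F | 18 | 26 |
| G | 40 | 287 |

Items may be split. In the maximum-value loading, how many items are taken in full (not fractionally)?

3

Order: B (175/17=10.29) > A (273/37=7.38) > G (287/40=7.17) > E (172/24=7.17) > D (116/27=4.30) > C (30/19=1.58) > F (26/18=1.44)
Fill: take B (17 @ 175) → take A (37 @ 273) → take G (40 @ 287) → take 23/24 of E → 164.83; 117/117 used.
3 item(s) taken whole; one partial (take 23/24 of E).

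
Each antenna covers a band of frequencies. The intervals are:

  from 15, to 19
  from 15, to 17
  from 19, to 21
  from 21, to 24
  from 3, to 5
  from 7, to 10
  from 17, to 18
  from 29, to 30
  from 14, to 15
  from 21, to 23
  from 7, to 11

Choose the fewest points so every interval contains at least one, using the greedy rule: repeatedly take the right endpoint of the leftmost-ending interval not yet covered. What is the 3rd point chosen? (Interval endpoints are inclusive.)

15

Sort by right endpoint; whenever an interval is uncovered, place a point at its right end.
Sorted: [3,5] [7,10] [7,11] [14,15] [15,17] [17,18] [15,19] [19,21] [21,23] [21,24] [29,30]
{[3,5]} hit by 5; {[7,10],[7,11]} hit by 10; {[14,15],[15,17]} hit by 15; {[17,18],[15,19]} hit by 18; {[19,21],[21,23],[21,24]} hit by 21; {[29,30]} hit by 30.
Points: 5, 10, 15, 18, 21, 30 (6 total).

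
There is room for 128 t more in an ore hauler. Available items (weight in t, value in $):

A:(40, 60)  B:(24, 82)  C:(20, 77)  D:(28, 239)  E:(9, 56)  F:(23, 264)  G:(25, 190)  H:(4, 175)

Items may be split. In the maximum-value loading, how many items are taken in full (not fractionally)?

6

Ratios (sorted): H 43.75, F 11.48, D 8.54, G 7.60, E 6.22, C 3.85, B 3.42, A 1.50
take H (4 @ 175); take F (23 @ 264); take D (28 @ 239); take G (25 @ 190); take E (9 @ 56); take C (20 @ 77); take 19/24 of B → 64.92. Capacity used 128/128.
6 item(s) taken whole; one partial (take 19/24 of B).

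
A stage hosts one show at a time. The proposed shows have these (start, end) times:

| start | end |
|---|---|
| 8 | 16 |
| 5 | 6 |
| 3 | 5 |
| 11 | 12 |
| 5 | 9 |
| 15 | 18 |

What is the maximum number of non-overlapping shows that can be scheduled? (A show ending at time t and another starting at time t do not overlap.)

By end time: (3,5), (5,6), (5,9), (11,12), (8,16), (15,18).
Pick (3,5); next start ≥ 5 → (5,6); next start ≥ 6 → (11,12); next start ≥ 12 → (15,18).
Selected 4 shows.

4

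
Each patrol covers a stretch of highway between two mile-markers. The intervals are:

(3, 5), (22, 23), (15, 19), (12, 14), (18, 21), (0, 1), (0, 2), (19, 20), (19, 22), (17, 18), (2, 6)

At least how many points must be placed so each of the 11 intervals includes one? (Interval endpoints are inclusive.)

Sorted: [0,1] [0,2] [3,5] [2,6] [12,14] [17,18] [15,19] [19,20] [18,21] [19,22] [22,23]
{[0,1],[0,2]} hit by 1; {[3,5],[2,6]} hit by 5; {[12,14]} hit by 14; {[17,18],[15,19]} hit by 18; {[19,20],[18,21],[19,22]} hit by 20; {[22,23]} hit by 23.
Points: 1, 5, 14, 18, 20, 23 (6 total).

6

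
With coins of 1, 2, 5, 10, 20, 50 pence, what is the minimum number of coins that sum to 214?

7

Greedy: take as many of the largest coin as possible, then repeat with the remainder.
214 = 4×50 + 1×10 + 2×2
Total coins = 4 + 1 + 2 = 7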